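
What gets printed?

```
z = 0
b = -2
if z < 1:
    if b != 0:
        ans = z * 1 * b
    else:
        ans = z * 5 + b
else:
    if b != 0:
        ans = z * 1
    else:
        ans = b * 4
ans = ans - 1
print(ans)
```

-1

z=0, b=-2
z < 1 is True; b != 0 is True
→ ans = z * 1 * b = 0
ans = 0-1 = -1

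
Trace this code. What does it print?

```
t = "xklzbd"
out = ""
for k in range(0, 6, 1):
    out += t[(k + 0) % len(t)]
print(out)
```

xklzbd

k=0: add t[0]='x' → 'x'
k=1: add t[1]='k' → 'xk'
k=2: add t[2]='l' → 'xkl'
k=3: add t[3]='z' → 'xklz'
k=4: add t[4]='b' → 'xklzb'
k=5: add t[5]='d' → 'xklzbd'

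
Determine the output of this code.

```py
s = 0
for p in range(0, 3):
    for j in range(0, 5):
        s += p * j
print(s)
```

30

p=0,j=0: s = 0+0 = 0
p=0,j=1: s = 0+0 = 0
p=0,j=2: s = 0+0 = 0
p=0,j=3: s = 0+0 = 0
p=0,j=4: s = 0+0 = 0
p=1,j=0: s = 0+0 = 0
p=1,j=1: s = 0+1 = 1
p=1,j=2: s = 1+2 = 3
p=1,j=3: s = 3+3 = 6
p=1,j=4: s = 6+4 = 10
p=2,j=0: s = 10+0 = 10
p=2,j=1: s = 10+2 = 12
p=2,j=2: s = 12+4 = 16
p=2,j=3: s = 16+6 = 22
p=2,j=4: s = 22+8 = 30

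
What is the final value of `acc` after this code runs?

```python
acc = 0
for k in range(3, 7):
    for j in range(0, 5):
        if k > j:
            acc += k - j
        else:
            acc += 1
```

k=3,j=0: 3>0, acc = 0+3 = 3
k=3,j=1: 3>1, acc = 3+2 = 5
k=3,j=2: 3>2, acc = 5+1 = 6
k=3,j=3: not 3>3, acc = 6+1 = 7
k=3,j=4: not 3>4, acc = 7+1 = 8
k=4,j=0: 4>0, acc = 8+4 = 12
k=4,j=1: 4>1, acc = 12+3 = 15
k=4,j=2: 4>2, acc = 15+2 = 17
k=4,j=3: 4>3, acc = 17+1 = 18
k=4,j=4: not 4>4, acc = 18+1 = 19
k=5,j=0: 5>0, acc = 19+5 = 24
k=5,j=1: 5>1, acc = 24+4 = 28
k=5,j=2: 5>2, acc = 28+3 = 31
k=5,j=3: 5>3, acc = 31+2 = 33
k=5,j=4: 5>4, acc = 33+1 = 34
k=6,j=0: 6>0, acc = 34+6 = 40
k=6,j=1: 6>1, acc = 40+5 = 45
k=6,j=2: 6>2, acc = 45+4 = 49
k=6,j=3: 6>3, acc = 49+3 = 52
k=6,j=4: 6>4, acc = 52+2 = 54

54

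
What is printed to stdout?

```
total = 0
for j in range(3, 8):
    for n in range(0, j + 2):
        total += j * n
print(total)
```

j=3,n=0: total = 0+0 = 0
j=3,n=1: total = 0+3 = 3
j=3,n=2: total = 3+6 = 9
j=3,n=3: total = 9+9 = 18
j=3,n=4: total = 18+12 = 30
j=4,n=0: total = 30+0 = 30
j=4,n=1: total = 30+4 = 34
j=4,n=2: total = 34+8 = 42
j=4,n=3: total = 42+12 = 54
j=4,n=4: total = 54+16 = 70
j=4,n=5: total = 70+20 = 90
j=5,n=0: total = 90+0 = 90
j=5,n=1: total = 90+5 = 95
j=5,n=2: total = 95+10 = 105
j=5,n=3: total = 105+15 = 120
j=5,n=4: total = 120+20 = 140
j=5,n=5: total = 140+25 = 165
j=5,n=6: total = 165+30 = 195
j=6,n=0: total = 195+0 = 195
j=6,n=1: total = 195+6 = 201
j=6,n=2: total = 201+12 = 213
j=6,n=3: total = 213+18 = 231
j=6,n=4: total = 231+24 = 255
j=6,n=5: total = 255+30 = 285
j=6,n=6: total = 285+36 = 321
j=6,n=7: total = 321+42 = 363
j=7,n=0: total = 363+0 = 363
j=7,n=1: total = 363+7 = 370
j=7,n=2: total = 370+14 = 384
j=7,n=3: total = 384+21 = 405
j=7,n=4: total = 405+28 = 433
j=7,n=5: total = 433+35 = 468
j=7,n=6: total = 468+42 = 510
j=7,n=7: total = 510+49 = 559
j=7,n=8: total = 559+56 = 615

615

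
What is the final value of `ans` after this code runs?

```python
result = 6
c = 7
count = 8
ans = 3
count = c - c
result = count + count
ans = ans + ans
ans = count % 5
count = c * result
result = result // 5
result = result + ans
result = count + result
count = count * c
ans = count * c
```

0

count = 7-7 = 0
result = 0+0 = 0
ans = 3+3 = 6
ans = 0%5 = 0
count = 7*0 = 0
result = 0//5 = 0
result = 0+0 = 0
result = 0+0 = 0
count = 0*7 = 0
ans = 0*7 = 0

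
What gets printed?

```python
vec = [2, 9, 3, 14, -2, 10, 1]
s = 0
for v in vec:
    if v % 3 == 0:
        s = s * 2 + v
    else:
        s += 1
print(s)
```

29

v=2: not %3==0, s = 0+1 = 1
v=9: %3==0, s = 1*2+9 = 11
v=3: %3==0, s = 11*2+3 = 25
v=14: not %3==0, s = 25+1 = 26
v=-2: not %3==0, s = 26+1 = 27
v=10: not %3==0, s = 27+1 = 28
v=1: not %3==0, s = 28+1 = 29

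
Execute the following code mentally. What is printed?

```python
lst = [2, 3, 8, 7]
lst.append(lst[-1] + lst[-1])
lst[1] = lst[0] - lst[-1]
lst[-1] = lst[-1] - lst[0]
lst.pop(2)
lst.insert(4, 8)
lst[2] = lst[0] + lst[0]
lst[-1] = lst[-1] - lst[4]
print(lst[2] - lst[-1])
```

4

append lst[-1]+lst[-1] = 7+7 = 14 → [2, 3, 8, 7, 14]
lst[1] = lst[0]-lst[-1] = 2-14 = -12 → [2, -12, 8, 7, 14]
lst[-1] = lst[-1]-lst[0] = 14-2 = 12 → [2, -12, 8, 7, 12]
pop(2) removes 8 → [2, -12, 7, 12]
insert 8 at 4 → [2, -12, 7, 12, 8]
lst[2] = lst[0]+lst[0] = 2+2 = 4 → [2, -12, 4, 12, 8]
lst[-1] = lst[-1]-lst[4] = 8-8 = 0 → [2, -12, 4, 12, 0]
lst[2]-lst[-1] = 4-0 = 4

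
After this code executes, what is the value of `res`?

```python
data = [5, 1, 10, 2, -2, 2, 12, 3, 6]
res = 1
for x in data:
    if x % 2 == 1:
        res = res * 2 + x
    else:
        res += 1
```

x=5: odd, res = 1*2+5 = 7
x=1: odd, res = 7*2+1 = 15
x=10: not odd, res = 15+1 = 16
x=2: not odd, res = 16+1 = 17
x=-2: not odd, res = 17+1 = 18
x=2: not odd, res = 18+1 = 19
x=12: not odd, res = 19+1 = 20
x=3: odd, res = 20*2+3 = 43
x=6: not odd, res = 43+1 = 44

44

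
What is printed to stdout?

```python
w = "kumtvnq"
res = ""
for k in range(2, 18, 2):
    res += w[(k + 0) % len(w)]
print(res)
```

k=2: add w[2]='m' → 'm'
k=4: add w[4]='v' → 'mv'
k=6: add w[6]='q' → 'mvq'
k=8: add w[1]='u' → 'mvqu'
k=10: add w[3]='t' → 'mvqut'
k=12: add w[5]='n' → 'mvqutn'
k=14: add w[0]='k' → 'mvqutnk'
k=16: add w[2]='m' → 'mvqutnkm'

mvqutnkm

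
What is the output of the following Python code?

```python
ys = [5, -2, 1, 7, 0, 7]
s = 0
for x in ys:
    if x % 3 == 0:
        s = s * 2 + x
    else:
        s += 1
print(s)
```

x=5: not %3==0, s = 0+1 = 1
x=-2: not %3==0, s = 1+1 = 2
x=1: not %3==0, s = 2+1 = 3
x=7: not %3==0, s = 3+1 = 4
x=0: %3==0, s = 4*2+0 = 8
x=7: not %3==0, s = 8+1 = 9

9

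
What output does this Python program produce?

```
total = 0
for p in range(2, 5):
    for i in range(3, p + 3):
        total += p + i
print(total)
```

p=2,i=3: total = 0+5 = 5
p=2,i=4: total = 5+6 = 11
p=3,i=3: total = 11+6 = 17
p=3,i=4: total = 17+7 = 24
p=3,i=5: total = 24+8 = 32
p=4,i=3: total = 32+7 = 39
p=4,i=4: total = 39+8 = 47
p=4,i=5: total = 47+9 = 56
p=4,i=6: total = 56+10 = 66

66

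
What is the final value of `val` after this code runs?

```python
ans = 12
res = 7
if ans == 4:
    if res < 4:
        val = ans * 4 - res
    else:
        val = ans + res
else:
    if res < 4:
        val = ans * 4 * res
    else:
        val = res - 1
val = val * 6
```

36

ans=12, res=7
ans == 4 is False; res < 4 is False
→ val = res - 1 = 6
val = 6*6 = 36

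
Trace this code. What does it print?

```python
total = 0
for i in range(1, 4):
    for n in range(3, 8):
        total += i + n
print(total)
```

i=1,n=3: total = 0+4 = 4
i=1,n=4: total = 4+5 = 9
i=1,n=5: total = 9+6 = 15
i=1,n=6: total = 15+7 = 22
i=1,n=7: total = 22+8 = 30
i=2,n=3: total = 30+5 = 35
i=2,n=4: total = 35+6 = 41
i=2,n=5: total = 41+7 = 48
i=2,n=6: total = 48+8 = 56
i=2,n=7: total = 56+9 = 65
i=3,n=3: total = 65+6 = 71
i=3,n=4: total = 71+7 = 78
i=3,n=5: total = 78+8 = 86
i=3,n=6: total = 86+9 = 95
i=3,n=7: total = 95+10 = 105

105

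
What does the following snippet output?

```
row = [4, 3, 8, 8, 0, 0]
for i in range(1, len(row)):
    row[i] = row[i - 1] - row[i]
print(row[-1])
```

-15

i=1: row[1] = 4-3 = 1 → [4, 1, 8, 8, 0, 0]
i=2: row[2] = 1-8 = -7 → [4, 1, -7, 8, 0, 0]
i=3: row[3] = (-7)-8 = -15 → [4, 1, -7, -15, 0, 0]
i=4: row[4] = (-15)-0 = -15 → [4, 1, -7, -15, -15, 0]
i=5: row[5] = (-15)-0 = -15 → [4, 1, -7, -15, -15, -15]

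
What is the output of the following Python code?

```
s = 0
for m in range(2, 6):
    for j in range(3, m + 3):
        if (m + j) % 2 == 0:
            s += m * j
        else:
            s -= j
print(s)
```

m=2,j=3: odd sum, s = 0-3 = -3
m=2,j=4: even sum, s = (-3)+8 = 5
m=3,j=3: even sum, s = 5+9 = 14
m=3,j=4: odd sum, s = 14-4 = 10
m=3,j=5: even sum, s = 10+15 = 25
m=4,j=3: odd sum, s = 25-3 = 22
m=4,j=4: even sum, s = 22+16 = 38
m=4,j=5: odd sum, s = 38-5 = 33
m=4,j=6: even sum, s = 33+24 = 57
m=5,j=3: even sum, s = 57+15 = 72
m=5,j=4: odd sum, s = 72-4 = 68
m=5,j=5: even sum, s = 68+25 = 93
m=5,j=6: odd sum, s = 93-6 = 87
m=5,j=7: even sum, s = 87+35 = 122

122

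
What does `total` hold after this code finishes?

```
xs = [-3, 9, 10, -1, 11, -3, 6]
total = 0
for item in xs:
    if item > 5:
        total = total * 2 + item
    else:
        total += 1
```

item=-3: not >5, total = 0+1 = 1
item=9: >5, total = 1*2+9 = 11
item=10: >5, total = 11*2+10 = 32
item=-1: not >5, total = 32+1 = 33
item=11: >5, total = 33*2+11 = 77
item=-3: not >5, total = 77+1 = 78
item=6: >5, total = 78*2+6 = 162

162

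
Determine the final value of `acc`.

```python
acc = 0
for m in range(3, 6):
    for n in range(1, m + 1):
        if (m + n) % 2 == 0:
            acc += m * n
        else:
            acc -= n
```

m=3,n=1: even sum, acc = 0+3 = 3
m=3,n=2: odd sum, acc = 3-2 = 1
m=3,n=3: even sum, acc = 1+9 = 10
m=4,n=1: odd sum, acc = 10-1 = 9
m=4,n=2: even sum, acc = 9+8 = 17
m=4,n=3: odd sum, acc = 17-3 = 14
m=4,n=4: even sum, acc = 14+16 = 30
m=5,n=1: even sum, acc = 30+5 = 35
m=5,n=2: odd sum, acc = 35-2 = 33
m=5,n=3: even sum, acc = 33+15 = 48
m=5,n=4: odd sum, acc = 48-4 = 44
m=5,n=5: even sum, acc = 44+25 = 69

69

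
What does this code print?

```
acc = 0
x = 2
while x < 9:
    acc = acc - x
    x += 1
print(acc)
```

-35

x=2: acc = 0-2 = -2
x=3: acc = (-2)-3 = -5
x=4: acc = (-5)-4 = -9
x=5: acc = (-9)-5 = -14
x=6: acc = (-14)-6 = -20
x=7: acc = (-20)-7 = -27
x=8: acc = (-27)-8 = -35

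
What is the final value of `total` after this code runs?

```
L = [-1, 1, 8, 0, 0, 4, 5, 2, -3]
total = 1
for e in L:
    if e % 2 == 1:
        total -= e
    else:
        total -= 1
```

e=-1: odd, total = 1-(-1) = 2
e=1: odd, total = 2-1 = 1
e=8: not odd, total = 1-1 = 0
e=0: not odd, total = 0-1 = -1
e=0: not odd, total = (-1)-1 = -2
e=4: not odd, total = (-2)-1 = -3
e=5: odd, total = (-3)-5 = -8
e=2: not odd, total = (-8)-1 = -9
e=-3: odd, total = (-9)-(-3) = -6

-6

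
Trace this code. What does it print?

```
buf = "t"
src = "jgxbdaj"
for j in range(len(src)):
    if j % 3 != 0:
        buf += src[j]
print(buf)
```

j=0: skip
j=1: add 'g' → 'tg'
j=2: add 'x' → 'tgx'
j=3: skip
j=4: add 'd' → 'tgxd'
j=5: add 'a' → 'tgxda'
j=6: skip

tgxda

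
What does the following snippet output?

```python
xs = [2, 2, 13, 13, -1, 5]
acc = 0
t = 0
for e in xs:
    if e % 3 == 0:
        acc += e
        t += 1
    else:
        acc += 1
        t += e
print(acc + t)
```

40

e=2: not %3==0, acc = 0+1 = 1; t=2
e=2: not %3==0, acc = 1+1 = 2; t=4
e=13: not %3==0, acc = 2+1 = 3; t=17
e=13: not %3==0, acc = 3+1 = 4; t=30
e=-1: not %3==0, acc = 4+1 = 5; t=29
e=5: not %3==0, acc = 5+1 = 6; t=34
acc+t = 6+34 = 40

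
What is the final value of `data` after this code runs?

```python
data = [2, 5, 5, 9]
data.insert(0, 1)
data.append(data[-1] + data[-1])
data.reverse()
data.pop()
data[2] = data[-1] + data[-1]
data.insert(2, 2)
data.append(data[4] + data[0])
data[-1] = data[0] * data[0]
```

insert 1 at 0 → [1, 2, 5, 5, 9]
append data[-1]+data[-1] = 9+9 = 18 → [1, 2, 5, 5, 9, 18]
reverse → [18, 9, 5, 5, 2, 1]
pop() removes 1 → [18, 9, 5, 5, 2]
data[2] = data[-1]+data[-1] = 2+2 = 4 → [18, 9, 4, 5, 2]
insert 2 at 2 → [18, 9, 2, 4, 5, 2]
append data[4]+data[0] = 5+18 = 23 → [18, 9, 2, 4, 5, 2, 23]
data[-1] = data[0]*data[0] = 18*18 = 324 → [18, 9, 2, 4, 5, 2, 324]

[18, 9, 2, 4, 5, 2, 324]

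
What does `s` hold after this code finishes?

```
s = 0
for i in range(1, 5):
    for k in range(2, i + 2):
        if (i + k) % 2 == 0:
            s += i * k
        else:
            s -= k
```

i=1,k=2: odd sum, s = 0-2 = -2
i=2,k=2: even sum, s = (-2)+4 = 2
i=2,k=3: odd sum, s = 2-3 = -1
i=3,k=2: odd sum, s = (-1)-2 = -3
i=3,k=3: even sum, s = (-3)+9 = 6
i=3,k=4: odd sum, s = 6-4 = 2
i=4,k=2: even sum, s = 2+8 = 10
i=4,k=3: odd sum, s = 10-3 = 7
i=4,k=4: even sum, s = 7+16 = 23
i=4,k=5: odd sum, s = 23-5 = 18

18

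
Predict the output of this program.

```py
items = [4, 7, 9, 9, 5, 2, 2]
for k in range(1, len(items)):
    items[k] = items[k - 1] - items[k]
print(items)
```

[4, -3, -12, -21, -26, -28, -30]

k=1: items[1] = 4-7 = -3 → [4, -3, 9, 9, 5, 2, 2]
k=2: items[2] = (-3)-9 = -12 → [4, -3, -12, 9, 5, 2, 2]
k=3: items[3] = (-12)-9 = -21 → [4, -3, -12, -21, 5, 2, 2]
k=4: items[4] = (-21)-5 = -26 → [4, -3, -12, -21, -26, 2, 2]
k=5: items[5] = (-26)-2 = -28 → [4, -3, -12, -21, -26, -28, 2]
k=6: items[6] = (-28)-2 = -30 → [4, -3, -12, -21, -26, -28, -30]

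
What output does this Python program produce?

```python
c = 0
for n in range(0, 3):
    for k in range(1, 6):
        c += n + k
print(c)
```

60

n=0,k=1: c = 0+1 = 1
n=0,k=2: c = 1+2 = 3
n=0,k=3: c = 3+3 = 6
n=0,k=4: c = 6+4 = 10
n=0,k=5: c = 10+5 = 15
n=1,k=1: c = 15+2 = 17
n=1,k=2: c = 17+3 = 20
n=1,k=3: c = 20+4 = 24
n=1,k=4: c = 24+5 = 29
n=1,k=5: c = 29+6 = 35
n=2,k=1: c = 35+3 = 38
n=2,k=2: c = 38+4 = 42
n=2,k=3: c = 42+5 = 47
n=2,k=4: c = 47+6 = 53
n=2,k=5: c = 53+7 = 60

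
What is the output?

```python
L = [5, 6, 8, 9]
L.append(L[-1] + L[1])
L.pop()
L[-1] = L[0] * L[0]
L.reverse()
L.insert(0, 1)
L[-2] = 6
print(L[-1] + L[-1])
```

10

append L[-1]+L[1] = 9+6 = 15 → [5, 6, 8, 9, 15]
pop() removes 15 → [5, 6, 8, 9]
L[-1] = L[0]*L[0] = 5*5 = 25 → [5, 6, 8, 25]
reverse → [25, 8, 6, 5]
insert 1 at 0 → [1, 25, 8, 6, 5]
L[-2] = 6 → [1, 25, 8, 6, 5]
L[-1]+L[-1] = 5+5 = 10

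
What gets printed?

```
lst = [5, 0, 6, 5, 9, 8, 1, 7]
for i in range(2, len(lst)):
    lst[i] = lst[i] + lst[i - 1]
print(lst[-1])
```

36

i=2: lst[2] = 6+0 = 6 → [5, 0, 6, 5, 9, 8, 1, 7]
i=3: lst[3] = 5+6 = 11 → [5, 0, 6, 11, 9, 8, 1, 7]
i=4: lst[4] = 9+11 = 20 → [5, 0, 6, 11, 20, 8, 1, 7]
i=5: lst[5] = 8+20 = 28 → [5, 0, 6, 11, 20, 28, 1, 7]
i=6: lst[6] = 1+28 = 29 → [5, 0, 6, 11, 20, 28, 29, 7]
i=7: lst[7] = 7+29 = 36 → [5, 0, 6, 11, 20, 28, 29, 36]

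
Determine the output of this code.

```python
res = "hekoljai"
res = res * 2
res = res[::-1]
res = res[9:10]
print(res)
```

a

repeat ×2 → 'hekoljaihekoljai'
reverse → 'iajlokehiajlokeh'
slice [9:10] → 'a'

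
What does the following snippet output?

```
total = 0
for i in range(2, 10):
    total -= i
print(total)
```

i=2: total = 0-2 = -2
i=3: total = (-2)-3 = -5
i=4: total = (-5)-4 = -9
i=5: total = (-9)-5 = -14
i=6: total = (-14)-6 = -20
i=7: total = (-20)-7 = -27
i=8: total = (-27)-8 = -35
i=9: total = (-35)-9 = -44

-44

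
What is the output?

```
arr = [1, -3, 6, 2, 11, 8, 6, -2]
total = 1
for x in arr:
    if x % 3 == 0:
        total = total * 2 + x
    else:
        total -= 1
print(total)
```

-1

x=1: not %3==0, total = 1-1 = 0
x=-3: %3==0, total = 0*2+(-3) = -3
x=6: %3==0, total = (-3)*2+6 = 0
x=2: not %3==0, total = 0-1 = -1
x=11: not %3==0, total = (-1)-1 = -2
x=8: not %3==0, total = (-2)-1 = -3
x=6: %3==0, total = (-3)*2+6 = 0
x=-2: not %3==0, total = 0-1 = -1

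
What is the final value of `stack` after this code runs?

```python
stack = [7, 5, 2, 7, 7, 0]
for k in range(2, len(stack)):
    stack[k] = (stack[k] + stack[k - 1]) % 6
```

[7, 5, 1, 2, 3, 3]

k=2: stack[2] = (2+5)%6 = 1 → [7, 5, 1, 7, 7, 0]
k=3: stack[3] = (7+1)%6 = 2 → [7, 5, 1, 2, 7, 0]
k=4: stack[4] = (7+2)%6 = 3 → [7, 5, 1, 2, 3, 0]
k=5: stack[5] = (0+3)%6 = 3 → [7, 5, 1, 2, 3, 3]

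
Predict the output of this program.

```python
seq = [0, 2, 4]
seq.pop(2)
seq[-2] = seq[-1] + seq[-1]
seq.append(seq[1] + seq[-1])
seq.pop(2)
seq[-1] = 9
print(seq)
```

[4, 9]

pop(2) removes 4 → [0, 2]
seq[-2] = seq[-1]+seq[-1] = 2+2 = 4 → [4, 2]
append seq[1]+seq[-1] = 2+2 = 4 → [4, 2, 4]
pop(2) removes 4 → [4, 2]
seq[-1] = 9 → [4, 9]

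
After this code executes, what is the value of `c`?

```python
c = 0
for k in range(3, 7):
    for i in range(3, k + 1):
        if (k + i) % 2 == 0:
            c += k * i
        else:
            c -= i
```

110

k=3,i=3: even sum, c = 0+9 = 9
k=4,i=3: odd sum, c = 9-3 = 6
k=4,i=4: even sum, c = 6+16 = 22
k=5,i=3: even sum, c = 22+15 = 37
k=5,i=4: odd sum, c = 37-4 = 33
k=5,i=5: even sum, c = 33+25 = 58
k=6,i=3: odd sum, c = 58-3 = 55
k=6,i=4: even sum, c = 55+24 = 79
k=6,i=5: odd sum, c = 79-5 = 74
k=6,i=6: even sum, c = 74+36 = 110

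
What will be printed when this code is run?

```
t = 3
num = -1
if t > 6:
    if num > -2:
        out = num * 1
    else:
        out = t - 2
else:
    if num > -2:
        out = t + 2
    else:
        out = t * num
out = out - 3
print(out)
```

2

t=3, num=-1
t > 6 is False; num > -2 is True
→ out = t + 2 = 5
out = 5-3 = 2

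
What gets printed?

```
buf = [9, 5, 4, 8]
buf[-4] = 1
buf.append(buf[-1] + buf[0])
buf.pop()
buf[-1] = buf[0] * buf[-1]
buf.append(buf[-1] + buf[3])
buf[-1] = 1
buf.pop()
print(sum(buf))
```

18

buf[-4] = 1 → [1, 5, 4, 8]
append buf[-1]+buf[0] = 8+1 = 9 → [1, 5, 4, 8, 9]
pop() removes 9 → [1, 5, 4, 8]
buf[-1] = buf[0]*buf[-1] = 1*8 = 8 → [1, 5, 4, 8]
append buf[-1]+buf[3] = 8+8 = 16 → [1, 5, 4, 8, 16]
buf[-1] = 1 → [1, 5, 4, 8, 1]
pop() removes 1 → [1, 5, 4, 8]
sum = 18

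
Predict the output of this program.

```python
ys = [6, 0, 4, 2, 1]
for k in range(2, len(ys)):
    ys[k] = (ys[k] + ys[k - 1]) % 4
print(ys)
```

[6, 0, 0, 2, 3]

k=2: ys[2] = (4+0)%4 = 0 → [6, 0, 0, 2, 1]
k=3: ys[3] = (2+0)%4 = 2 → [6, 0, 0, 2, 1]
k=4: ys[4] = (1+2)%4 = 3 → [6, 0, 0, 2, 3]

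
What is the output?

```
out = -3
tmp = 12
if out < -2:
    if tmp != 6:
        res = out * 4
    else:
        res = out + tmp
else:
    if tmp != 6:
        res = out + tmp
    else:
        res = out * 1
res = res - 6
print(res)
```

-18

out=-3, tmp=12
out < -2 is True; tmp != 6 is True
→ res = out * 4 = -12
res = (-12)-6 = -18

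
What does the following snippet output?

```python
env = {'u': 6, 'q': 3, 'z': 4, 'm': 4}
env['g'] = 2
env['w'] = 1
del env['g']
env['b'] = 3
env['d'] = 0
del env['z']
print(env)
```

{'u': 6, 'q': 3, 'm': 4, 'w': 1, 'b': 3, 'd': 0}

env['g'] = 2 → {'u': 6, 'q': 3, 'z': 4, 'm': 4, 'g': 2}
env['w'] = 1 → {'u': 6, 'q': 3, 'z': 4, 'm': 4, 'g': 2, 'w': 1}
del 'g' → {'u': 6, 'q': 3, 'z': 4, 'm': 4, 'w': 1}
env['b'] = 3 → {'u': 6, 'q': 3, 'z': 4, 'm': 4, 'w': 1, 'b': 3}
env['d'] = 0 → {'u': 6, 'q': 3, 'z': 4, 'm': 4, 'w': 1, 'b': 3, 'd': 0}
del 'z' → {'u': 6, 'q': 3, 'm': 4, 'w': 1, 'b': 3, 'd': 0}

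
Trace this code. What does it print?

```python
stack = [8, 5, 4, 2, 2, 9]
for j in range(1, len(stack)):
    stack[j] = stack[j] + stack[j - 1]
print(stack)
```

j=1: stack[1] = 5+8 = 13 → [8, 13, 4, 2, 2, 9]
j=2: stack[2] = 4+13 = 17 → [8, 13, 17, 2, 2, 9]
j=3: stack[3] = 2+17 = 19 → [8, 13, 17, 19, 2, 9]
j=4: stack[4] = 2+19 = 21 → [8, 13, 17, 19, 21, 9]
j=5: stack[5] = 9+21 = 30 → [8, 13, 17, 19, 21, 30]

[8, 13, 17, 19, 21, 30]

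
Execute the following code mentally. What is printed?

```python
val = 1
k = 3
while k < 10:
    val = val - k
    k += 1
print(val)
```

-41

k=3: val = 1-3 = -2
k=4: val = (-2)-4 = -6
k=5: val = (-6)-5 = -11
k=6: val = (-11)-6 = -17
k=7: val = (-17)-7 = -24
k=8: val = (-24)-8 = -32
k=9: val = (-32)-9 = -41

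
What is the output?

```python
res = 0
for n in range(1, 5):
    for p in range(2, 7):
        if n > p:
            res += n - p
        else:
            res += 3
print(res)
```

55

n=1,p=2: not 1>2, res = 0+3 = 3
n=1,p=3: not 1>3, res = 3+3 = 6
n=1,p=4: not 1>4, res = 6+3 = 9
n=1,p=5: not 1>5, res = 9+3 = 12
n=1,p=6: not 1>6, res = 12+3 = 15
n=2,p=2: not 2>2, res = 15+3 = 18
n=2,p=3: not 2>3, res = 18+3 = 21
n=2,p=4: not 2>4, res = 21+3 = 24
n=2,p=5: not 2>5, res = 24+3 = 27
n=2,p=6: not 2>6, res = 27+3 = 30
n=3,p=2: 3>2, res = 30+1 = 31
n=3,p=3: not 3>3, res = 31+3 = 34
n=3,p=4: not 3>4, res = 34+3 = 37
n=3,p=5: not 3>5, res = 37+3 = 40
n=3,p=6: not 3>6, res = 40+3 = 43
n=4,p=2: 4>2, res = 43+2 = 45
n=4,p=3: 4>3, res = 45+1 = 46
n=4,p=4: not 4>4, res = 46+3 = 49
n=4,p=5: not 4>5, res = 49+3 = 52
n=4,p=6: not 4>6, res = 52+3 = 55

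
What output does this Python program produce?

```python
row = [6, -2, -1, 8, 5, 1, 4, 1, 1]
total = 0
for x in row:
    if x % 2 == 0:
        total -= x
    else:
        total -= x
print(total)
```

-23

x=6: even, total = 0-6 = -6
x=-2: even, total = (-6)-(-2) = -4
x=-1: not even, total = (-4)-(-1) = -3
x=8: even, total = (-3)-8 = -11
x=5: not even, total = (-11)-5 = -16
x=1: not even, total = (-16)-1 = -17
x=4: even, total = (-17)-4 = -21
x=1: not even, total = (-21)-1 = -22
x=1: not even, total = (-22)-1 = -23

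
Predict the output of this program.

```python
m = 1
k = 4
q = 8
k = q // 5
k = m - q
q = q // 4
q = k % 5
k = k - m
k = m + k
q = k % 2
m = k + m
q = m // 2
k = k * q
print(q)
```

k = 8//5 = 1
k = 1-8 = -7
q = 8//4 = 2
q = (-7)%5 = 3
k = (-7)-1 = -8
k = 1+(-8) = -7
q = (-7)%2 = 1
m = (-7)+1 = -6
q = (-6)//2 = -3
k = (-7)*(-3) = 21

-3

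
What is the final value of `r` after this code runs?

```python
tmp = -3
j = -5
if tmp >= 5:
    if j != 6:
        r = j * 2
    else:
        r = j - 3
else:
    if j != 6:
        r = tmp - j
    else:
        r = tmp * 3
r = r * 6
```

tmp=-3, j=-5
tmp >= 5 is False; j != 6 is True
→ r = tmp - j = 2
r = 2*6 = 12

12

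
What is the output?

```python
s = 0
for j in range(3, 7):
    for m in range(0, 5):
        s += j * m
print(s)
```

180

j=3,m=0: s = 0+0 = 0
j=3,m=1: s = 0+3 = 3
j=3,m=2: s = 3+6 = 9
j=3,m=3: s = 9+9 = 18
j=3,m=4: s = 18+12 = 30
j=4,m=0: s = 30+0 = 30
j=4,m=1: s = 30+4 = 34
j=4,m=2: s = 34+8 = 42
j=4,m=3: s = 42+12 = 54
j=4,m=4: s = 54+16 = 70
j=5,m=0: s = 70+0 = 70
j=5,m=1: s = 70+5 = 75
j=5,m=2: s = 75+10 = 85
j=5,m=3: s = 85+15 = 100
j=5,m=4: s = 100+20 = 120
j=6,m=0: s = 120+0 = 120
j=6,m=1: s = 120+6 = 126
j=6,m=2: s = 126+12 = 138
j=6,m=3: s = 138+18 = 156
j=6,m=4: s = 156+24 = 180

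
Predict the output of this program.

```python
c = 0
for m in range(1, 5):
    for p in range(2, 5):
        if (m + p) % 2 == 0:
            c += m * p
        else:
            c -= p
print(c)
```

30

m=1,p=2: odd sum, c = 0-2 = -2
m=1,p=3: even sum, c = (-2)+3 = 1
m=1,p=4: odd sum, c = 1-4 = -3
m=2,p=2: even sum, c = (-3)+4 = 1
m=2,p=3: odd sum, c = 1-3 = -2
m=2,p=4: even sum, c = (-2)+8 = 6
m=3,p=2: odd sum, c = 6-2 = 4
m=3,p=3: even sum, c = 4+9 = 13
m=3,p=4: odd sum, c = 13-4 = 9
m=4,p=2: even sum, c = 9+8 = 17
m=4,p=3: odd sum, c = 17-3 = 14
m=4,p=4: even sum, c = 14+16 = 30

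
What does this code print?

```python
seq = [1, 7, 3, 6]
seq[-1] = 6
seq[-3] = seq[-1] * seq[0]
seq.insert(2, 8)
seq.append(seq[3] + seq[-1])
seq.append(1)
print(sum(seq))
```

seq[-1] = 6 → [1, 7, 3, 6]
seq[-3] = seq[-1]*seq[0] = 6*1 = 6 → [1, 6, 3, 6]
insert 8 at 2 → [1, 6, 8, 3, 6]
append seq[3]+seq[-1] = 3+6 = 9 → [1, 6, 8, 3, 6, 9]
append 1 → [1, 6, 8, 3, 6, 9, 1]
sum = 34

34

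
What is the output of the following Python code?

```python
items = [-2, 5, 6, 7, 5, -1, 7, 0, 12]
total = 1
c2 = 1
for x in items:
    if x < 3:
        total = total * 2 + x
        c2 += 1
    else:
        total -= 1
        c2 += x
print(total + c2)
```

25

x=-2: <3, total = 1*2+(-2) = 0; c2=2
x=5: not <3, total = 0-1 = -1; c2=7
x=6: not <3, total = (-1)-1 = -2; c2=13
x=7: not <3, total = (-2)-1 = -3; c2=20
x=5: not <3, total = (-3)-1 = -4; c2=25
x=-1: <3, total = (-4)*2+(-1) = -9; c2=26
x=7: not <3, total = (-9)-1 = -10; c2=33
x=0: <3, total = (-10)*2+0 = -20; c2=34
x=12: not <3, total = (-20)-1 = -21; c2=46
total+c2 = (-21)+46 = 25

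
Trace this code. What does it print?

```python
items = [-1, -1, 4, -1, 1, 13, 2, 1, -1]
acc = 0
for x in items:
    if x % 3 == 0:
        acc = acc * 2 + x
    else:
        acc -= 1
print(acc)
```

-9

x=-1: not %3==0, acc = 0-1 = -1
x=-1: not %3==0, acc = (-1)-1 = -2
x=4: not %3==0, acc = (-2)-1 = -3
x=-1: not %3==0, acc = (-3)-1 = -4
x=1: not %3==0, acc = (-4)-1 = -5
x=13: not %3==0, acc = (-5)-1 = -6
x=2: not %3==0, acc = (-6)-1 = -7
x=1: not %3==0, acc = (-7)-1 = -8
x=-1: not %3==0, acc = (-8)-1 = -9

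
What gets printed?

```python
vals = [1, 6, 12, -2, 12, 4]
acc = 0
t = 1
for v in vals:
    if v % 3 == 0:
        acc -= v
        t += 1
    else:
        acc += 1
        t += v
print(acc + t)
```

-20

v=1: not %3==0, acc = 0+1 = 1; t=2
v=6: %3==0, acc = 1-6 = -5; t=3
v=12: %3==0, acc = (-5)-12 = -17; t=4
v=-2: not %3==0, acc = (-17)+1 = -16; t=2
v=12: %3==0, acc = (-16)-12 = -28; t=3
v=4: not %3==0, acc = (-28)+1 = -27; t=7
acc+t = (-27)+7 = -20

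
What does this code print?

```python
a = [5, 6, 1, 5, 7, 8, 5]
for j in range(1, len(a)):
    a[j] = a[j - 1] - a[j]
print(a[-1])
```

-27

j=1: a[1] = 5-6 = -1 → [5, -1, 1, 5, 7, 8, 5]
j=2: a[2] = (-1)-1 = -2 → [5, -1, -2, 5, 7, 8, 5]
j=3: a[3] = (-2)-5 = -7 → [5, -1, -2, -7, 7, 8, 5]
j=4: a[4] = (-7)-7 = -14 → [5, -1, -2, -7, -14, 8, 5]
j=5: a[5] = (-14)-8 = -22 → [5, -1, -2, -7, -14, -22, 5]
j=6: a[6] = (-22)-5 = -27 → [5, -1, -2, -7, -14, -22, -27]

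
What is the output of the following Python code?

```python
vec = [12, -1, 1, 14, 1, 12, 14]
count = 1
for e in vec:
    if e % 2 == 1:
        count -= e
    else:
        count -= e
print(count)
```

-52

e=12: not odd, count = 1-12 = -11
e=-1: odd, count = (-11)-(-1) = -10
e=1: odd, count = (-10)-1 = -11
e=14: not odd, count = (-11)-14 = -25
e=1: odd, count = (-25)-1 = -26
e=12: not odd, count = (-26)-12 = -38
e=14: not odd, count = (-38)-14 = -52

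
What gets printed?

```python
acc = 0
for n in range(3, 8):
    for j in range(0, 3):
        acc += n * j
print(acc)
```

75

n=3,j=0: acc = 0+0 = 0
n=3,j=1: acc = 0+3 = 3
n=3,j=2: acc = 3+6 = 9
n=4,j=0: acc = 9+0 = 9
n=4,j=1: acc = 9+4 = 13
n=4,j=2: acc = 13+8 = 21
n=5,j=0: acc = 21+0 = 21
n=5,j=1: acc = 21+5 = 26
n=5,j=2: acc = 26+10 = 36
n=6,j=0: acc = 36+0 = 36
n=6,j=1: acc = 36+6 = 42
n=6,j=2: acc = 42+12 = 54
n=7,j=0: acc = 54+0 = 54
n=7,j=1: acc = 54+7 = 61
n=7,j=2: acc = 61+14 = 75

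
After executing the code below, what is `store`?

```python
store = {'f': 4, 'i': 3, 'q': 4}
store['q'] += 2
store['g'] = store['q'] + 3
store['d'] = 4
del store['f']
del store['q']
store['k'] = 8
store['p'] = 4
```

{'i': 3, 'g': 9, 'd': 4, 'k': 8, 'p': 4}

store['q'] = 4+2 = 6 → {'f': 4, 'i': 3, 'q': 6}
store['g'] = store['q']+3 = 9 → {'f': 4, 'i': 3, 'q': 6, 'g': 9}
store['d'] = 4 → {'f': 4, 'i': 3, 'q': 6, 'g': 9, 'd': 4}
del 'f' → {'i': 3, 'q': 6, 'g': 9, 'd': 4}
del 'q' → {'i': 3, 'g': 9, 'd': 4}
store['k'] = 8 → {'i': 3, 'g': 9, 'd': 4, 'k': 8}
store['p'] = 4 → {'i': 3, 'g': 9, 'd': 4, 'k': 8, 'p': 4}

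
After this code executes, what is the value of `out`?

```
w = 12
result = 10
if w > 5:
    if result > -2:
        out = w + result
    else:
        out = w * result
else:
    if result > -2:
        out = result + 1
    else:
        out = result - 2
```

22

w=12, result=10
w > 5 is True; result > -2 is True
→ out = w + result = 22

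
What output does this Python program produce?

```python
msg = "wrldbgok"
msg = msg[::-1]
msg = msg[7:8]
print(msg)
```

reverse → 'kogbdlrw'
slice [7:8] → 'w'

w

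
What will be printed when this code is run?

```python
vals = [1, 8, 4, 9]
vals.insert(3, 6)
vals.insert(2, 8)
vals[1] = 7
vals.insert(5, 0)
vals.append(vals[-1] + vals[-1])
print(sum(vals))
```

insert 6 at 3 → [1, 8, 4, 6, 9]
insert 8 at 2 → [1, 8, 8, 4, 6, 9]
vals[1] = 7 → [1, 7, 8, 4, 6, 9]
insert 0 at 5 → [1, 7, 8, 4, 6, 0, 9]
append vals[-1]+vals[-1] = 9+9 = 18 → [1, 7, 8, 4, 6, 0, 9, 18]
sum = 53

53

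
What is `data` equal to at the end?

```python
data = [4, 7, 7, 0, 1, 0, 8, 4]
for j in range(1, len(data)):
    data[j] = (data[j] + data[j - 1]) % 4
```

j=1: data[1] = (7+4)%4 = 3 → [4, 3, 7, 0, 1, 0, 8, 4]
j=2: data[2] = (7+3)%4 = 2 → [4, 3, 2, 0, 1, 0, 8, 4]
j=3: data[3] = (0+2)%4 = 2 → [4, 3, 2, 2, 1, 0, 8, 4]
j=4: data[4] = (1+2)%4 = 3 → [4, 3, 2, 2, 3, 0, 8, 4]
j=5: data[5] = (0+3)%4 = 3 → [4, 3, 2, 2, 3, 3, 8, 4]
j=6: data[6] = (8+3)%4 = 3 → [4, 3, 2, 2, 3, 3, 3, 4]
j=7: data[7] = (4+3)%4 = 3 → [4, 3, 2, 2, 3, 3, 3, 3]

[4, 3, 2, 2, 3, 3, 3, 3]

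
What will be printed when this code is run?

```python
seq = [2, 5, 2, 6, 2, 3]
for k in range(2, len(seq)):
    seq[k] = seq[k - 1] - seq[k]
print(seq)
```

[2, 5, 3, -3, -5, -8]

k=2: seq[2] = 5-2 = 3 → [2, 5, 3, 6, 2, 3]
k=3: seq[3] = 3-6 = -3 → [2, 5, 3, -3, 2, 3]
k=4: seq[4] = (-3)-2 = -5 → [2, 5, 3, -3, -5, 3]
k=5: seq[5] = (-5)-3 = -8 → [2, 5, 3, -3, -5, -8]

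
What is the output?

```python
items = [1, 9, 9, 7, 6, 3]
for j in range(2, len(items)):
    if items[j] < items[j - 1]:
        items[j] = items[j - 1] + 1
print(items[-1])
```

j=2: 9>=9, unchanged → [1, 9, 9, 7, 6, 3]
j=3: 7<9, items[3] = 9+1 = 10 → [1, 9, 9, 10, 6, 3]
j=4: 6<10, items[4] = 10+1 = 11 → [1, 9, 9, 10, 11, 3]
j=5: 3<11, items[5] = 11+1 = 12 → [1, 9, 9, 10, 11, 12]

12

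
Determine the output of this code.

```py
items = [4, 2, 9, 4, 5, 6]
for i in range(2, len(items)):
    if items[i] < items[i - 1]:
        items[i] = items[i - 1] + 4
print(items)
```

i=2: 9>=2, unchanged → [4, 2, 9, 4, 5, 6]
i=3: 4<9, items[3] = 9+4 = 13 → [4, 2, 9, 13, 5, 6]
i=4: 5<13, items[4] = 13+4 = 17 → [4, 2, 9, 13, 17, 6]
i=5: 6<17, items[5] = 17+4 = 21 → [4, 2, 9, 13, 17, 21]

[4, 2, 9, 13, 17, 21]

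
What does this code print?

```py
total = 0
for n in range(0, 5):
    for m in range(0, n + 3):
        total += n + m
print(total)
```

n=0,m=0: total = 0+0 = 0
n=0,m=1: total = 0+1 = 1
n=0,m=2: total = 1+2 = 3
n=1,m=0: total = 3+1 = 4
n=1,m=1: total = 4+2 = 6
n=1,m=2: total = 6+3 = 9
n=1,m=3: total = 9+4 = 13
n=2,m=0: total = 13+2 = 15
n=2,m=1: total = 15+3 = 18
n=2,m=2: total = 18+4 = 22
n=2,m=3: total = 22+5 = 27
n=2,m=4: total = 27+6 = 33
n=3,m=0: total = 33+3 = 36
n=3,m=1: total = 36+4 = 40
n=3,m=2: total = 40+5 = 45
n=3,m=3: total = 45+6 = 51
n=3,m=4: total = 51+7 = 58
n=3,m=5: total = 58+8 = 66
n=4,m=0: total = 66+4 = 70
n=4,m=1: total = 70+5 = 75
n=4,m=2: total = 75+6 = 81
n=4,m=3: total = 81+7 = 88
n=4,m=4: total = 88+8 = 96
n=4,m=5: total = 96+9 = 105
n=4,m=6: total = 105+10 = 115

115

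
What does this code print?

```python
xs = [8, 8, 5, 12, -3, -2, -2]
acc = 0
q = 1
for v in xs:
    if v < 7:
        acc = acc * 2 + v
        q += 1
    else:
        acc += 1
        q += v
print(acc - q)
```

v=8: not <7, acc = 0+1 = 1; q=9
v=8: not <7, acc = 1+1 = 2; q=17
v=5: <7, acc = 2*2+5 = 9; q=18
v=12: not <7, acc = 9+1 = 10; q=30
v=-3: <7, acc = 10*2+(-3) = 17; q=31
v=-2: <7, acc = 17*2+(-2) = 32; q=32
v=-2: <7, acc = 32*2+(-2) = 62; q=33
acc-q = 62-33 = 29

29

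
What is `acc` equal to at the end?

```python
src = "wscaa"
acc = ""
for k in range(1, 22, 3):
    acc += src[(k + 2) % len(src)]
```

k=1: add src[3]='a' → 'a'
k=4: add src[1]='s' → 'as'
k=7: add src[4]='a' → 'asa'
k=10: add src[2]='c' → 'asac'
k=13: add src[0]='w' → 'asacw'
k=16: add src[3]='a' → 'asacwa'
k=19: add src[1]='s' → 'asacwas'

'asacwas'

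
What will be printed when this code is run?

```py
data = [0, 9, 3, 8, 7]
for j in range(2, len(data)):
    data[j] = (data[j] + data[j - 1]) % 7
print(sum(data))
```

j=2: data[2] = (3+9)%7 = 5 → [0, 9, 5, 8, 7]
j=3: data[3] = (8+5)%7 = 6 → [0, 9, 5, 6, 7]
j=4: data[4] = (7+6)%7 = 6 → [0, 9, 5, 6, 6]
sum = 26

26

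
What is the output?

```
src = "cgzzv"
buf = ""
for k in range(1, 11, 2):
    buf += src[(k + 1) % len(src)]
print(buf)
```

zvgzc

k=1: add src[2]='z' → 'z'
k=3: add src[4]='v' → 'zv'
k=5: add src[1]='g' → 'zvg'
k=7: add src[3]='z' → 'zvgz'
k=9: add src[0]='c' → 'zvgzc'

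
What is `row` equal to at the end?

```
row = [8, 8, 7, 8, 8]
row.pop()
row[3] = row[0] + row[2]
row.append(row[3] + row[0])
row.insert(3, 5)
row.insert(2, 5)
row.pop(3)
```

[8, 8, 5, 5, 15, 23]

pop() removes 8 → [8, 8, 7, 8]
row[3] = row[0]+row[2] = 8+7 = 15 → [8, 8, 7, 15]
append row[3]+row[0] = 15+8 = 23 → [8, 8, 7, 15, 23]
insert 5 at 3 → [8, 8, 7, 5, 15, 23]
insert 5 at 2 → [8, 8, 5, 7, 5, 15, 23]
pop(3) removes 7 → [8, 8, 5, 5, 15, 23]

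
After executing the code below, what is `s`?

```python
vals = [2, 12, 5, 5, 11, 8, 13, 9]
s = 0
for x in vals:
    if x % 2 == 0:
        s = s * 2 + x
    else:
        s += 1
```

x=2: even, s = 0*2+2 = 2
x=12: even, s = 2*2+12 = 16
x=5: not even, s = 16+1 = 17
x=5: not even, s = 17+1 = 18
x=11: not even, s = 18+1 = 19
x=8: even, s = 19*2+8 = 46
x=13: not even, s = 46+1 = 47
x=9: not even, s = 47+1 = 48

48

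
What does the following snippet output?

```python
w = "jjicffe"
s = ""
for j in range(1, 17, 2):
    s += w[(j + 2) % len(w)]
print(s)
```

cfjifejc

j=1: add w[3]='c' → 'c'
j=3: add w[5]='f' → 'cf'
j=5: add w[0]='j' → 'cfj'
j=7: add w[2]='i' → 'cfji'
j=9: add w[4]='f' → 'cfjif'
j=11: add w[6]='e' → 'cfjife'
j=13: add w[1]='j' → 'cfjifej'
j=15: add w[3]='c' → 'cfjifejc'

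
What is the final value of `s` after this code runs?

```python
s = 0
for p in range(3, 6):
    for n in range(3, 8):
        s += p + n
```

p=3,n=3: s = 0+6 = 6
p=3,n=4: s = 6+7 = 13
p=3,n=5: s = 13+8 = 21
p=3,n=6: s = 21+9 = 30
p=3,n=7: s = 30+10 = 40
p=4,n=3: s = 40+7 = 47
p=4,n=4: s = 47+8 = 55
p=4,n=5: s = 55+9 = 64
p=4,n=6: s = 64+10 = 74
p=4,n=7: s = 74+11 = 85
p=5,n=3: s = 85+8 = 93
p=5,n=4: s = 93+9 = 102
p=5,n=5: s = 102+10 = 112
p=5,n=6: s = 112+11 = 123
p=5,n=7: s = 123+12 = 135

135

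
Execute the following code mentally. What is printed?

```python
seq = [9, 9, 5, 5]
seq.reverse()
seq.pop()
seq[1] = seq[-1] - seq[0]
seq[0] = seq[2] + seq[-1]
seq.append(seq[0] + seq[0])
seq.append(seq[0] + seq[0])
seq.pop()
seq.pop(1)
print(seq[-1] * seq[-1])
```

1296

reverse → [5, 5, 9, 9]
pop() removes 9 → [5, 5, 9]
seq[1] = seq[-1]-seq[0] = 9-5 = 4 → [5, 4, 9]
seq[0] = seq[2]+seq[-1] = 9+9 = 18 → [18, 4, 9]
append seq[0]+seq[0] = 18+18 = 36 → [18, 4, 9, 36]
append seq[0]+seq[0] = 18+18 = 36 → [18, 4, 9, 36, 36]
pop() removes 36 → [18, 4, 9, 36]
pop(1) removes 4 → [18, 9, 36]
seq[-1]*seq[-1] = 36*36 = 1296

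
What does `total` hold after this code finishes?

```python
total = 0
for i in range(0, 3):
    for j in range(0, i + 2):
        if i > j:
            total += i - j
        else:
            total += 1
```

i=0,j=0: not 0>0, total = 0+1 = 1
i=0,j=1: not 0>1, total = 1+1 = 2
i=1,j=0: 1>0, total = 2+1 = 3
i=1,j=1: not 1>1, total = 3+1 = 4
i=1,j=2: not 1>2, total = 4+1 = 5
i=2,j=0: 2>0, total = 5+2 = 7
i=2,j=1: 2>1, total = 7+1 = 8
i=2,j=2: not 2>2, total = 8+1 = 9
i=2,j=3: not 2>3, total = 9+1 = 10

10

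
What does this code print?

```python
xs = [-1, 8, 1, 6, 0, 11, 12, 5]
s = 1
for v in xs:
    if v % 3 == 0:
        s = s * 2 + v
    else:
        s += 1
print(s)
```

v=-1: not %3==0, s = 1+1 = 2
v=8: not %3==0, s = 2+1 = 3
v=1: not %3==0, s = 3+1 = 4
v=6: %3==0, s = 4*2+6 = 14
v=0: %3==0, s = 14*2+0 = 28
v=11: not %3==0, s = 28+1 = 29
v=12: %3==0, s = 29*2+12 = 70
v=5: not %3==0, s = 70+1 = 71

71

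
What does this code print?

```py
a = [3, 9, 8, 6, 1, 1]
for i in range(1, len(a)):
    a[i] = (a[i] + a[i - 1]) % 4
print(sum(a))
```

i=1: a[1] = (9+3)%4 = 0 → [3, 0, 8, 6, 1, 1]
i=2: a[2] = (8+0)%4 = 0 → [3, 0, 0, 6, 1, 1]
i=3: a[3] = (6+0)%4 = 2 → [3, 0, 0, 2, 1, 1]
i=4: a[4] = (1+2)%4 = 3 → [3, 0, 0, 2, 3, 1]
i=5: a[5] = (1+3)%4 = 0 → [3, 0, 0, 2, 3, 0]
sum = 8

8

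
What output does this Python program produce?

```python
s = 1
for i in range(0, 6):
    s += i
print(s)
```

16

i=0: s = 1+0 = 1
i=1: s = 1+1 = 2
i=2: s = 2+2 = 4
i=3: s = 4+3 = 7
i=4: s = 7+4 = 11
i=5: s = 11+5 = 16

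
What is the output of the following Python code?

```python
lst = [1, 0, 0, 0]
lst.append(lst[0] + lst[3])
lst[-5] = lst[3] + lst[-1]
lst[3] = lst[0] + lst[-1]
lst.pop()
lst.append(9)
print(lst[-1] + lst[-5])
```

append lst[0]+lst[3] = 1+0 = 1 → [1, 0, 0, 0, 1]
lst[-5] = lst[3]+lst[-1] = 0+1 = 1 → [1, 0, 0, 0, 1]
lst[3] = lst[0]+lst[-1] = 1+1 = 2 → [1, 0, 0, 2, 1]
pop() removes 1 → [1, 0, 0, 2]
append 9 → [1, 0, 0, 2, 9]
lst[-1]+lst[-5] = 9+1 = 10

10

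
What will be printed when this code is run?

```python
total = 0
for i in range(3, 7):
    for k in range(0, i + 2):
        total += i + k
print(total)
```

i=3,k=0: total = 0+3 = 3
i=3,k=1: total = 3+4 = 7
i=3,k=2: total = 7+5 = 12
i=3,k=3: total = 12+6 = 18
i=3,k=4: total = 18+7 = 25
i=4,k=0: total = 25+4 = 29
i=4,k=1: total = 29+5 = 34
i=4,k=2: total = 34+6 = 40
i=4,k=3: total = 40+7 = 47
i=4,k=4: total = 47+8 = 55
i=4,k=5: total = 55+9 = 64
i=5,k=0: total = 64+5 = 69
i=5,k=1: total = 69+6 = 75
i=5,k=2: total = 75+7 = 82
i=5,k=3: total = 82+8 = 90
i=5,k=4: total = 90+9 = 99
i=5,k=5: total = 99+10 = 109
i=5,k=6: total = 109+11 = 120
i=6,k=0: total = 120+6 = 126
i=6,k=1: total = 126+7 = 133
i=6,k=2: total = 133+8 = 141
i=6,k=3: total = 141+9 = 150
i=6,k=4: total = 150+10 = 160
i=6,k=5: total = 160+11 = 171
i=6,k=6: total = 171+12 = 183
i=6,k=7: total = 183+13 = 196

196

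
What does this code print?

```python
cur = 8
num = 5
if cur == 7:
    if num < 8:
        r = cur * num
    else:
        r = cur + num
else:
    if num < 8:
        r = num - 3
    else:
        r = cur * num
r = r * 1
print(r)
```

2

cur=8, num=5
cur == 7 is False; num < 8 is True
→ r = num - 3 = 2
r = 2*1 = 2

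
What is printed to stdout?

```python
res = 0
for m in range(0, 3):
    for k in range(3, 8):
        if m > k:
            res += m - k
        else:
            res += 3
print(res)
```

45

m=0,k=3: not 0>3, res = 0+3 = 3
m=0,k=4: not 0>4, res = 3+3 = 6
m=0,k=5: not 0>5, res = 6+3 = 9
m=0,k=6: not 0>6, res = 9+3 = 12
m=0,k=7: not 0>7, res = 12+3 = 15
m=1,k=3: not 1>3, res = 15+3 = 18
m=1,k=4: not 1>4, res = 18+3 = 21
m=1,k=5: not 1>5, res = 21+3 = 24
m=1,k=6: not 1>6, res = 24+3 = 27
m=1,k=7: not 1>7, res = 27+3 = 30
m=2,k=3: not 2>3, res = 30+3 = 33
m=2,k=4: not 2>4, res = 33+3 = 36
m=2,k=5: not 2>5, res = 36+3 = 39
m=2,k=6: not 2>6, res = 39+3 = 42
m=2,k=7: not 2>7, res = 42+3 = 45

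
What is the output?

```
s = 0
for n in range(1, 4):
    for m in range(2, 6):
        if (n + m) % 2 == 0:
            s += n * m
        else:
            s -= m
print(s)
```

n=1,m=2: odd sum, s = 0-2 = -2
n=1,m=3: even sum, s = (-2)+3 = 1
n=1,m=4: odd sum, s = 1-4 = -3
n=1,m=5: even sum, s = (-3)+5 = 2
n=2,m=2: even sum, s = 2+4 = 6
n=2,m=3: odd sum, s = 6-3 = 3
n=2,m=4: even sum, s = 3+8 = 11
n=2,m=5: odd sum, s = 11-5 = 6
n=3,m=2: odd sum, s = 6-2 = 4
n=3,m=3: even sum, s = 4+9 = 13
n=3,m=4: odd sum, s = 13-4 = 9
n=3,m=5: even sum, s = 9+15 = 24

24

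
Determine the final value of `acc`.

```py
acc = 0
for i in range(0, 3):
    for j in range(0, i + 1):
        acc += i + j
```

12

i=0,j=0: acc = 0+0 = 0
i=1,j=0: acc = 0+1 = 1
i=1,j=1: acc = 1+2 = 3
i=2,j=0: acc = 3+2 = 5
i=2,j=1: acc = 5+3 = 8
i=2,j=2: acc = 8+4 = 12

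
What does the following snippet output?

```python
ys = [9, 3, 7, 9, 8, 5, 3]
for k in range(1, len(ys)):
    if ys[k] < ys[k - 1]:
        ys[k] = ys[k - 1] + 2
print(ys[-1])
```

k=1: 3<9, ys[1] = 9+2 = 11 → [9, 11, 7, 9, 8, 5, 3]
k=2: 7<11, ys[2] = 11+2 = 13 → [9, 11, 13, 9, 8, 5, 3]
k=3: 9<13, ys[3] = 13+2 = 15 → [9, 11, 13, 15, 8, 5, 3]
k=4: 8<15, ys[4] = 15+2 = 17 → [9, 11, 13, 15, 17, 5, 3]
k=5: 5<17, ys[5] = 17+2 = 19 → [9, 11, 13, 15, 17, 19, 3]
k=6: 3<19, ys[6] = 19+2 = 21 → [9, 11, 13, 15, 17, 19, 21]

21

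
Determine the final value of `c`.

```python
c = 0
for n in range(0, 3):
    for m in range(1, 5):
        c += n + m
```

n=0,m=1: c = 0+1 = 1
n=0,m=2: c = 1+2 = 3
n=0,m=3: c = 3+3 = 6
n=0,m=4: c = 6+4 = 10
n=1,m=1: c = 10+2 = 12
n=1,m=2: c = 12+3 = 15
n=1,m=3: c = 15+4 = 19
n=1,m=4: c = 19+5 = 24
n=2,m=1: c = 24+3 = 27
n=2,m=2: c = 27+4 = 31
n=2,m=3: c = 31+5 = 36
n=2,m=4: c = 36+6 = 42

42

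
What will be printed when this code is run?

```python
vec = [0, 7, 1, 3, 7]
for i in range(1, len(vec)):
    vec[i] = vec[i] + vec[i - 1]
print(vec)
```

i=1: vec[1] = 7+0 = 7 → [0, 7, 1, 3, 7]
i=2: vec[2] = 1+7 = 8 → [0, 7, 8, 3, 7]
i=3: vec[3] = 3+8 = 11 → [0, 7, 8, 11, 7]
i=4: vec[4] = 7+11 = 18 → [0, 7, 8, 11, 18]

[0, 7, 8, 11, 18]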